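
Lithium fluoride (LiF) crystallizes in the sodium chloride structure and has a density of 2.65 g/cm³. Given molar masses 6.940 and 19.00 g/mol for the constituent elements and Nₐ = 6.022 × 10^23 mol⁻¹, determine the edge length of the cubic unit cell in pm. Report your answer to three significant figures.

402 pm

M(LiF) = 25.94 g/mol; Z = 4 formula units per cell.
a³ = Z·M/(N_A·ρ) = 4 × 25.94 / (6.022 × 10²³ × 2.65) = 6.502 × 10^-23 cm³, so a = 4.021 × 10^-8 cm = 402 pm.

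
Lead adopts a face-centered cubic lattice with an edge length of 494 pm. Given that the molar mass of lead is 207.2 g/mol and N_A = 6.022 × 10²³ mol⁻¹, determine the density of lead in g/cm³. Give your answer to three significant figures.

11.4 g/cm³

An FCC unit cell contains Z = 4 atoms.
Cell volume: a³ = (494 pm)³ = (4.940 × 10^-8 cm)³ = 1.206 × 10^-22 cm³.
ρ = Z·M/(N_A·a³) = 4 × 207.2 / (6.022 × 10²³ × 1.206 × 10^-22) = 11.42 g/cm³.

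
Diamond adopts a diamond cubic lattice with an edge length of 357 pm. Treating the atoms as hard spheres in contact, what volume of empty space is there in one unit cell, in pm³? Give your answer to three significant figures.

In a diamond cubic lattice nearest neighbors lie along the body diagonal with √3·a = 8r, so r = 0.2165a = 77.29 pm.
V_cell = a³ = 4.550 × 10^7 pm³; V_atoms = 8 × (4/3)πr³ = 1.547 × 10^7 pm³.
Empty space = 4.550 × 10^7 − 1.547 × 10^7 = 3.00 × 10^7 pm³.

3.00 × 10^7 pm³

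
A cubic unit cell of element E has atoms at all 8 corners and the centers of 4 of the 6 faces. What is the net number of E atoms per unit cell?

Corner atoms are shared by 8 cells (1/8 each), face atoms by 2 (1/2 each).
Net atoms = 8 × 1/8 + 4 × 1/2 = 1 + 2 = 3.

3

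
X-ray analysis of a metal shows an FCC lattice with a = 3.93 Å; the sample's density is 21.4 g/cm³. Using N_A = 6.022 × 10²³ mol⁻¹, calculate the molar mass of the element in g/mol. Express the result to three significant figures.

An FCC cell has Z = 4 atoms; a = 3.930 × 10^-8 cm.
M = ρ·N_A·a³/Z = 21.4 × 6.022 × 10²³ × 6.070 × 10^-23 / 4 = 196 g/mol.

196 g/mol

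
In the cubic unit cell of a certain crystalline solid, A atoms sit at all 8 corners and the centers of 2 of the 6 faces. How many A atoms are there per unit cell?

2

Corner atoms are shared by 8 cells (1/8 each), face atoms by 2 (1/2 each).
Net atoms = 8 × 1/8 + 2 × 1/2 = 1 + 1 = 2.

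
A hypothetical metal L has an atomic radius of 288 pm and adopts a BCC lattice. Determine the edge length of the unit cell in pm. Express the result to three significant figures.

665 pm

In a BCC lattice, atoms touch along the body diagonal, so √3·a = 4r.
a = 4r/√3 = 4 × 288 / 1.7321 = 665 pm.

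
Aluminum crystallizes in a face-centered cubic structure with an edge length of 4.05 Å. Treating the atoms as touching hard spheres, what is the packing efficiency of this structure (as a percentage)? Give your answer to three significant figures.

74.0%

In an FCC lattice atoms touch along the face diagonal, so √2·a = 4r, so r = 0.3536a = 1.432 Å.
Packing fraction = Z·(4/3)πr³ / a³ = 4 × (4/3)π × (1.432)³ / (4.05)³ = 0.7405 = 74.0%.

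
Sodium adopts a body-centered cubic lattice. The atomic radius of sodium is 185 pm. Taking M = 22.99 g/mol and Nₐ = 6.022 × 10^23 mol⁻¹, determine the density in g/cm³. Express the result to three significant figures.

0.979 g/cm³

In a BCC lattice, atoms touch along the body diagonal, so √3·a = 4r, giving a = 427.2 pm = 4.272 × 10^-8 cm.
With Z = 2, ρ = Z·M/(N_A·a³) = 2 × 22.99 / (6.022 × 10²³ × 7.799 × 10^-23) = 0.9791 g/cm³.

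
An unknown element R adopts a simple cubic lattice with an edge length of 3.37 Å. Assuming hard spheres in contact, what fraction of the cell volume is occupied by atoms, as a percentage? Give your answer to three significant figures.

In a simple cubic lattice atoms touch along the cell edge, so a = 2r, so r = 0.5000a = 1.685 Å.
Packing fraction = Z·(4/3)πr³ / a³ = 1 × (4/3)π × (1.685)³ / (3.37)³ = 0.5236 = 52.4%.

52.4%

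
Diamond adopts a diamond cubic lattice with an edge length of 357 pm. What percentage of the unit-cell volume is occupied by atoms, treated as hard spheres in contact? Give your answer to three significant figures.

In a diamond cubic lattice nearest neighbors lie along the body diagonal with √3·a = 8r, so r = 0.2165a = 77.29 pm.
Packing fraction = Z·(4/3)πr³ / a³ = 8 × (4/3)π × (77.29)³ / (357)³ = 0.3401 = 34.0%.

34.0%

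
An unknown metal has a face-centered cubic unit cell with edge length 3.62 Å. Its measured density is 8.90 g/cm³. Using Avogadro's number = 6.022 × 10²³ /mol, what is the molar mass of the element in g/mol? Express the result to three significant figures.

63.6 g/mol

An FCC cell has Z = 4 atoms; a = 3.620 × 10^-8 cm.
M = ρ·N_A·a³/Z = 8.90 × 6.022 × 10²³ × 4.744 × 10^-23 / 4 = 63.6 g/mol.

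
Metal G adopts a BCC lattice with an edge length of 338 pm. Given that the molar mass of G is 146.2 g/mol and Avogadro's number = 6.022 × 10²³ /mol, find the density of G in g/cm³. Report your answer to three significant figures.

12.6 g/cm³

A BCC unit cell contains Z = 2 atoms.
Cell volume: a³ = (338 pm)³ = (3.380 × 10^-8 cm)³ = 3.861 × 10^-23 cm³.
ρ = Z·M/(N_A·a³) = 2 × 146.2 / (6.022 × 10²³ × 3.861 × 10^-23) = 12.57 g/cm³.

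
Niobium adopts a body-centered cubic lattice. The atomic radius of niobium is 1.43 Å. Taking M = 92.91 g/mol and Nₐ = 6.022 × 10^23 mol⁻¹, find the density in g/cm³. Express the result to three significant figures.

8.57 g/cm³

In a BCC lattice, atoms touch along the body diagonal, so √3·a = 4r, giving a = 3.302 Å = 3.302 × 10^-8 cm.
With Z = 2, ρ = Z·M/(N_A·a³) = 2 × 92.91 / (6.022 × 10²³ × 3.602 × 10^-23) = 8.567 g/cm³.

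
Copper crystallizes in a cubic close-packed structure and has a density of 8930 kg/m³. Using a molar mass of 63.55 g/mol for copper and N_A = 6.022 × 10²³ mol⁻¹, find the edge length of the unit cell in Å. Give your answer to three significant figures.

With Z = 4 atoms per FCC cell, a³ = Z·M/(N_A·ρ) = 4 × 63.55 / (6.022 × 10²³ × 8.930 g/cm³) = 4.727 × 10^-23 cm³.
a = (4.727 × 10^-23)^(1/3) = 3.616 × 10^-8 cm = 3.62 Å.

3.62 Å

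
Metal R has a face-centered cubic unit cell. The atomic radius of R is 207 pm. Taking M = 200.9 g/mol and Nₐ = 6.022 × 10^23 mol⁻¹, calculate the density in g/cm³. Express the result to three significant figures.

6.65 g/cm³

In an FCC lattice, atoms touch along the face diagonal, so √2·a = 4r, giving a = 585.5 pm = 5.855 × 10^-8 cm.
With Z = 4, ρ = Z·M/(N_A·a³) = 4 × 200.9 / (6.022 × 10²³ × 2.007 × 10^-22) = 6.649 g/cm³.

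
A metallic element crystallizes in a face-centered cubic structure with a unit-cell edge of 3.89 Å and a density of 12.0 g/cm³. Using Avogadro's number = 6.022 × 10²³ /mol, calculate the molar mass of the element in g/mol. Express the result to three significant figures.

106 g/mol

An FCC cell has Z = 4 atoms; a = 3.890 × 10^-8 cm.
M = ρ·N_A·a³/Z = 12.0 × 6.022 × 10²³ × 5.886 × 10^-23 / 4 = 106 g/mol.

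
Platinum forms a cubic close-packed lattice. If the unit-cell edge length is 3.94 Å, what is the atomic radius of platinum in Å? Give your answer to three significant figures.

1.39 Å

In an FCC lattice, atoms touch along the face diagonal, so √2·a = 4r.
r = √2·a/4 = 1.4142 × 3.94 / 4 = 1.39 Å.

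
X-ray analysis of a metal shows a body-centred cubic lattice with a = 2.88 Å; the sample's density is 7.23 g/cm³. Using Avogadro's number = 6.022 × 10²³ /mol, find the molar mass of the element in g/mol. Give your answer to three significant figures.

52.0 g/mol

A BCC cell has Z = 2 atoms; a = 2.880 × 10^-8 cm.
M = ρ·N_A·a³/Z = 7.23 × 6.022 × 10²³ × 2.389 × 10^-23 / 2 = 52.0 g/mol.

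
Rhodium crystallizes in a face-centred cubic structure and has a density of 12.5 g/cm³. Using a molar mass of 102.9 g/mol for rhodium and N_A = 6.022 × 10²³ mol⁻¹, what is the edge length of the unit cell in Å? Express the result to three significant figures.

With Z = 4 atoms per FCC cell, a³ = Z·M/(N_A·ρ) = 4 × 102.9 / (6.022 × 10²³ × 12.50 g/cm³) = 5.468 × 10^-23 cm³.
a = (5.468 × 10^-23)^(1/3) = 3.796 × 10^-8 cm = 3.80 Å.

3.80 Å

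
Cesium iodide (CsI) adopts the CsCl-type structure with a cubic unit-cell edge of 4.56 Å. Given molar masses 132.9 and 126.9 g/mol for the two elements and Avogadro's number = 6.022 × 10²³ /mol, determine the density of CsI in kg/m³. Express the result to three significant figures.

The CsCl-type structure contains Z = 1 formula unit per cell; M(CsI) = 132.9 + 126.9 = 259.8 g/mol.
a³ = (4.560 × 10^-8 cm)³ = 9.482 × 10^-23 cm³.
ρ = 1 × 259.8 / (6.022 × 10²³ × 9.482 × 10^-23) = 4.550 g/cm³ = 4550 kg/m³.

4550 kg/m³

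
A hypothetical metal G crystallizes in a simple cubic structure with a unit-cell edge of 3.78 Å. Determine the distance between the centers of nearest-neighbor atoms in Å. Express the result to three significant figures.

In a simple cubic structure, atoms touch along the cell edge, so a = 2r; the nearest-neighbor distance equals 2r = 1.000·a.
d = 1.000 × 3.78 = 3.78 Å.

3.78 Å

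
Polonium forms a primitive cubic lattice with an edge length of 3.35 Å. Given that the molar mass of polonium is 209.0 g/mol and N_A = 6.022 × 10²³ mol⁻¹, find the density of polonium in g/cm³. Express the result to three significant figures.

A simple cubic unit cell contains Z = 1 atom.
Cell volume: a³ = (3.35 Å)³ = (3.350 × 10^-8 cm)³ = 3.760 × 10^-23 cm³.
ρ = Z·M/(N_A·a³) = 1 × 209.0 / (6.022 × 10²³ × 3.760 × 10^-23) = 9.231 g/cm³.

9.23 g/cm³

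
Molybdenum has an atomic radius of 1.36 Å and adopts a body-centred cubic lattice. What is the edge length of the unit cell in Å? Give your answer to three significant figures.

3.14 Å

In a BCC lattice, atoms touch along the body diagonal, so √3·a = 4r.
a = 4r/√3 = 4 × 1.36 / 1.7321 = 3.14 Å.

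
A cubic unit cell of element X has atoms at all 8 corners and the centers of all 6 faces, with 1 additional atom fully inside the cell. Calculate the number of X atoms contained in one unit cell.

Corner atoms are shared by 8 cells (1/8 each), face atoms by 2 (1/2 each), interior atoms are unshared.
Net atoms = 8 × 1/8 + 6 × 1/2 + 1 = 1 + 3 + 1 = 5.

5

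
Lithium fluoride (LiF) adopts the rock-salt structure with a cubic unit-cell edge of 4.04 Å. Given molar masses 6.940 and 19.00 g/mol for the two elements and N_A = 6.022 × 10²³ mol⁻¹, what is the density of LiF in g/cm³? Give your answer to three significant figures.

The rock-salt structure contains Z = 4 formula units per cell; M(LiF) = 6.940 + 19.00 = 25.94 g/mol.
a³ = (4.040 × 10^-8 cm)³ = 6.594 × 10^-23 cm³.
ρ = 4 × 25.94 / (6.022 × 10²³ × 6.594 × 10^-23) = 2.613 g/cm³.

2.61 g/cm³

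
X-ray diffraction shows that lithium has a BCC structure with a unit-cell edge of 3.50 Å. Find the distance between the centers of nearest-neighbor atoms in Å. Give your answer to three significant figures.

In a BCC structure, atoms touch along the body diagonal, so √3·a = 4r; the nearest-neighbor distance equals 2r = 0.8660·a.
d = 0.8660 × 3.50 = 3.03 Å.

3.03 Å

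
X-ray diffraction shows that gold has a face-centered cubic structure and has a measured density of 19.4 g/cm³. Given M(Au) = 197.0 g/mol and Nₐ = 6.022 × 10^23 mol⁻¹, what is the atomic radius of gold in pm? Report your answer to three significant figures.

For an FCC cell (Z = 4), a³ = Z·M/(N_A·ρ) = 4 × 197.0 / (6.022 × 10²³ × 19.40) = 6.745 × 10^-23 cm³, so a = 4.071 × 10^-8 cm = 407.1 pm.
Atoms touch along the face diagonal, so √2·a = 4r, so r = 0.3536 × a = 144 pm.

144 pm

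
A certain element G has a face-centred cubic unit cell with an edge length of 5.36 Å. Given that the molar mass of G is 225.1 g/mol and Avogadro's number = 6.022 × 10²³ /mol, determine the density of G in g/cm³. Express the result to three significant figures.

An FCC unit cell contains Z = 4 atoms.
Cell volume: a³ = (5.36 Å)³ = (5.360 × 10^-8 cm)³ = 1.540 × 10^-22 cm³.
ρ = Z·M/(N_A·a³) = 4 × 225.1 / (6.022 × 10²³ × 1.540 × 10^-22) = 9.710 g/cm³.

9.71 g/cm³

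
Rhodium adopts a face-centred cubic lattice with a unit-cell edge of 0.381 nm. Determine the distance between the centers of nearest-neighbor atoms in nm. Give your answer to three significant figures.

0.269 nm

In an FCC structure, atoms touch along the face diagonal, so √2·a = 4r; the nearest-neighbor distance equals 2r = 0.7071·a.
d = 0.7071 × 0.381 = 0.269 nm.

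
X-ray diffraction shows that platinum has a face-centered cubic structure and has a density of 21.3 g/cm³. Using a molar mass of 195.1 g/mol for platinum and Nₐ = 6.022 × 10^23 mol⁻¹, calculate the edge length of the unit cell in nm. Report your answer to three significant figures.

With Z = 4 atoms per FCC cell, a³ = Z·M/(N_A·ρ) = 4 × 195.1 / (6.022 × 10²³ × 21.30 g/cm³) = 6.084 × 10^-23 cm³.
a = (6.084 × 10^-23)^(1/3) = 3.933 × 10^-8 cm = 0.393 nm.

0.393 nm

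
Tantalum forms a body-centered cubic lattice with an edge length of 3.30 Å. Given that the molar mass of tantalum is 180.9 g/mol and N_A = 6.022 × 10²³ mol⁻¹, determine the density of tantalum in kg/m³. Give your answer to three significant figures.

A BCC unit cell contains Z = 2 atoms.
Cell volume: a³ = (3.30 Å)³ = (3.300 × 10^-8 cm)³ = 3.594 × 10^-23 cm³.
ρ = Z·M/(N_A·a³) = 2 × 180.9 / (6.022 × 10²³ × 3.594 × 10^-23) = 16.72 g/cm³ = 16700 kg/m³.

16700 kg/m³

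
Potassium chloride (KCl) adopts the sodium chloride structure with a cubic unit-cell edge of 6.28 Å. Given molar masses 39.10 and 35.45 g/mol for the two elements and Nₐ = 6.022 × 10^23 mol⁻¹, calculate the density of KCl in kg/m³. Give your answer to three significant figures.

2000 kg/m³

The sodium chloride structure contains Z = 4 formula units per cell; M(KCl) = 39.10 + 35.45 = 74.55 g/mol.
a³ = (6.280 × 10^-8 cm)³ = 2.477 × 10^-22 cm³.
ρ = 4 × 74.55 / (6.022 × 10²³ × 2.477 × 10^-22) = 1.999 g/cm³ = 2000 kg/m³.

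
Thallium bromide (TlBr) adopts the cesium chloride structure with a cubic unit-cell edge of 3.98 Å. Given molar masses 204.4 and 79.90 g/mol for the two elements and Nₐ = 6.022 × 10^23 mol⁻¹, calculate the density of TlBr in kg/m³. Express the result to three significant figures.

The cesium chloride structure contains Z = 1 formula unit per cell; M(TlBr) = 204.4 + 79.90 = 284.3 g/mol.
a³ = (3.980 × 10^-8 cm)³ = 6.304 × 10^-23 cm³.
ρ = 1 × 284.3 / (6.022 × 10²³ × 6.304 × 10^-23) = 7.488 g/cm³ = 7490 kg/m³.

7490 kg/m³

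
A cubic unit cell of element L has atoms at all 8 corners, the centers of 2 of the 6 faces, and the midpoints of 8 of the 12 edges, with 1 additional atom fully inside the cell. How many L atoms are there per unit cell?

5

Corner atoms are shared by 8 cells (1/8 each), face atoms by 2 (1/2 each), edge atoms by 4 (1/4 each), interior atoms are unshared.
Net atoms = 8 × 1/8 + 2 × 1/2 + 8 × 1/4 + 1 = 1 + 1 + 2 + 1 = 5.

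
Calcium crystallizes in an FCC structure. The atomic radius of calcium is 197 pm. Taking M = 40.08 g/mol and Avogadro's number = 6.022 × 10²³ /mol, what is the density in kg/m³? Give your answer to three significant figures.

In an FCC lattice, atoms touch along the face diagonal, so √2·a = 4r, giving a = 557.2 pm = 5.572 × 10^-8 cm.
With Z = 4, ρ = Z·M/(N_A·a³) = 4 × 40.08 / (6.022 × 10²³ × 1.730 × 10^-22) = 1.539 g/cm³ = 1540 kg/m³.

1540 kg/m³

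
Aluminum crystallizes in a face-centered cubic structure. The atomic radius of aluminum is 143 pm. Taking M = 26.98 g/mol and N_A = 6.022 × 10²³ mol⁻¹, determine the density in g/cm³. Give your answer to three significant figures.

In an FCC lattice, atoms touch along the face diagonal, so √2·a = 4r, giving a = 404.5 pm = 4.045 × 10^-8 cm.
With Z = 4, ρ = Z·M/(N_A·a³) = 4 × 26.98 / (6.022 × 10²³ × 6.617 × 10^-23) = 2.708 g/cm³.

2.71 g/cm³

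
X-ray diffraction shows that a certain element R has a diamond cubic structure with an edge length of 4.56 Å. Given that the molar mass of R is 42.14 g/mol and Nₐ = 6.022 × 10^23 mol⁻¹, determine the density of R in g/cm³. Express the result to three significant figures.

A diamond cubic unit cell contains Z = 8 atoms.
Cell volume: a³ = (4.56 Å)³ = (4.560 × 10^-8 cm)³ = 9.482 × 10^-23 cm³.
ρ = Z·M/(N_A·a³) = 8 × 42.14 / (6.022 × 10²³ × 9.482 × 10^-23) = 5.904 g/cm³.

5.90 g/cm³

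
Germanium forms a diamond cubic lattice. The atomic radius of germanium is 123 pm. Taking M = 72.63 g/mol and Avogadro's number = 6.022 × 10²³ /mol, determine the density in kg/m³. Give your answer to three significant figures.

5260 kg/m³

In a diamond cubic lattice, nearest neighbors lie along the body diagonal with √3·a = 8r, giving a = 568.1 pm = 5.681 × 10^-8 cm.
With Z = 8, ρ = Z·M/(N_A·a³) = 8 × 72.63 / (6.022 × 10²³ × 1.834 × 10^-22) = 5.262 g/cm³ = 5260 kg/m³.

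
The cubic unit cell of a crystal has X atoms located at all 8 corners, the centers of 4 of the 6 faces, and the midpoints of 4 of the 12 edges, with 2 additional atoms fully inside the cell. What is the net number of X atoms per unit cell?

6

Corner atoms are shared by 8 cells (1/8 each), face atoms by 2 (1/2 each), edge atoms by 4 (1/4 each), interior atoms are unshared.
Net atoms = 8 × 1/8 + 4 × 1/2 + 4 × 1/4 + 2 = 1 + 2 + 1 + 2 = 6.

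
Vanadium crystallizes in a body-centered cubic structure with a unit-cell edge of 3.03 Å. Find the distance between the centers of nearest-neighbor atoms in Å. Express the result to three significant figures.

In a BCC structure, atoms touch along the body diagonal, so √3·a = 4r; the nearest-neighbor distance equals 2r = 0.8660·a.
d = 0.8660 × 3.03 = 2.62 Å.

2.62 Å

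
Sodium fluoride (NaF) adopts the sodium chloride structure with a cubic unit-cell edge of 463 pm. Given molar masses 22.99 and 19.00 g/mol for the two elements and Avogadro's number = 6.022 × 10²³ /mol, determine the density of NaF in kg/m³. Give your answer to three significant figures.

2810 kg/m³

The sodium chloride structure contains Z = 4 formula units per cell; M(NaF) = 22.99 + 19.00 = 41.99 g/mol.
a³ = (4.630 × 10^-8 cm)³ = 9.925 × 10^-23 cm³.
ρ = 4 × 41.99 / (6.022 × 10²³ × 9.925 × 10^-23) = 2.810 g/cm³ = 2810 kg/m³.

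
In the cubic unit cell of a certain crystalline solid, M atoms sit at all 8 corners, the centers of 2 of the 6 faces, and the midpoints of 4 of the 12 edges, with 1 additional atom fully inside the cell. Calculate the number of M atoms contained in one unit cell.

Corner atoms are shared by 8 cells (1/8 each), face atoms by 2 (1/2 each), edge atoms by 4 (1/4 each), interior atoms are unshared.
Net atoms = 8 × 1/8 + 2 × 1/2 + 4 × 1/4 + 1 = 1 + 1 + 1 + 1 = 4.

4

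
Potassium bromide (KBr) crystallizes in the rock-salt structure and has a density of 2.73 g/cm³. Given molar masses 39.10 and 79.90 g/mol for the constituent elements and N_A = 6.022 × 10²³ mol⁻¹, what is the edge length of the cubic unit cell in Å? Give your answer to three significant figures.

M(KBr) = 119.0 g/mol; Z = 4 formula units per cell.
a³ = Z·M/(N_A·ρ) = 4 × 119.0 / (6.022 × 10²³ × 2.73) = 2.895 × 10^-22 cm³, so a = 6.616 × 10^-8 cm = 6.62 Å.

6.62 Å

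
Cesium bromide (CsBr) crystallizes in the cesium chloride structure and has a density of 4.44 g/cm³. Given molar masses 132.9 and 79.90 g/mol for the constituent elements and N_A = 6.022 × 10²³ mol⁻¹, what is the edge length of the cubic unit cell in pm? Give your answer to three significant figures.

M(CsBr) = 212.8 g/mol; Z = 1 formula unit per cell.
a³ = Z·M/(N_A·ρ) = 1 × 212.8 / (6.022 × 10²³ × 4.44) = 7.959 × 10^-23 cm³, so a = 4.301 × 10^-8 cm = 430 pm.

430 pm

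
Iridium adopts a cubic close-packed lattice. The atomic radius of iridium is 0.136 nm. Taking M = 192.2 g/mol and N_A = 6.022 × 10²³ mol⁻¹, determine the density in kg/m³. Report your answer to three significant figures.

In an FCC lattice, atoms touch along the face diagonal, so √2·a = 4r, giving a = 0.3847 nm = 3.847 × 10^-8 cm.
With Z = 4, ρ = Z·M/(N_A·a³) = 4 × 192.2 / (6.022 × 10²³ × 5.692 × 10^-23) = 22.43 g/cm³ = 22400 kg/m³.

22400 kg/m³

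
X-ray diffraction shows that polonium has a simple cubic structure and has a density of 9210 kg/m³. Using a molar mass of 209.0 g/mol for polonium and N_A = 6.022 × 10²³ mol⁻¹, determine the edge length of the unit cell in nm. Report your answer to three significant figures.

With Z = 1 atom per simple cubic cell, a³ = Z·M/(N_A·ρ) = 1 × 209.0 / (6.022 × 10²³ × 9.210 g/cm³) = 3.768 × 10^-23 cm³.
a = (3.768 × 10^-23)^(1/3) = 3.353 × 10^-8 cm = 0.335 nm.

0.335 nm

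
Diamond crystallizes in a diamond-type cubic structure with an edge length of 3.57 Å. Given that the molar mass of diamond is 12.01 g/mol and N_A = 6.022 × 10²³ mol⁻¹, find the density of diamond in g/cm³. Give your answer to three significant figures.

A diamond cubic unit cell contains Z = 8 atoms.
Cell volume: a³ = (3.57 Å)³ = (3.570 × 10^-8 cm)³ = 4.550 × 10^-23 cm³.
ρ = Z·M/(N_A·a³) = 8 × 12.01 / (6.022 × 10²³ × 4.550 × 10^-23) = 3.507 g/cm³.

3.51 g/cm³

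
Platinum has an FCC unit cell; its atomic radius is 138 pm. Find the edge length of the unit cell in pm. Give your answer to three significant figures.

390 pm

In an FCC lattice, atoms touch along the face diagonal, so √2·a = 4r.
a = 4r/√2 = 4 × 138 / 1.4142 = 390 pm.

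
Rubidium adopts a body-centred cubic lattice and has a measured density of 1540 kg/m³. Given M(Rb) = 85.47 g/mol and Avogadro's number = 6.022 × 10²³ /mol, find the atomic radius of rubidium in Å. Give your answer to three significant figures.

For a BCC cell (Z = 2), a³ = Z·M/(N_A·ρ) = 2 × 85.47 / (6.022 × 10²³ × 1.540) = 1.843 × 10^-22 cm³, so a = 5.691 × 10^-8 cm = 5.691 Å.
Atoms touch along the body diagonal, so √3·a = 4r, so r = 0.4330 × a = 2.46 Å.

2.46 Å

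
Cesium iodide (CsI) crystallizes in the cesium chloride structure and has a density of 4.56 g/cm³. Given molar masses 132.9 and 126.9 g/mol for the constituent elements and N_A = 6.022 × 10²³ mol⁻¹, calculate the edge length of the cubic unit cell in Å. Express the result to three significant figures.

4.56 Å

M(CsI) = 259.8 g/mol; Z = 1 formula unit per cell.
a³ = Z·M/(N_A·ρ) = 1 × 259.8 / (6.022 × 10²³ × 4.56) = 9.461 × 10^-23 cm³, so a = 4.557 × 10^-8 cm = 4.56 Å.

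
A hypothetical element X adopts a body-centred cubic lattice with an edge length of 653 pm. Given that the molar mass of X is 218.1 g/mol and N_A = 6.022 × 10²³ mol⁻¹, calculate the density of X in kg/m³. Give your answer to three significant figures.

2600 kg/m³

A BCC unit cell contains Z = 2 atoms.
Cell volume: a³ = (653 pm)³ = (6.530 × 10^-8 cm)³ = 2.784 × 10^-22 cm³.
ρ = Z·M/(N_A·a³) = 2 × 218.1 / (6.022 × 10²³ × 2.784 × 10^-22) = 2.601 g/cm³ = 2600 kg/m³.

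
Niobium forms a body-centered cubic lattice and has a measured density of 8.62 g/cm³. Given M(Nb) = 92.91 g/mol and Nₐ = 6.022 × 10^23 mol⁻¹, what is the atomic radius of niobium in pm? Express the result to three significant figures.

For a BCC cell (Z = 2), a³ = Z·M/(N_A·ρ) = 2 × 92.91 / (6.022 × 10²³ × 8.620) = 3.580 × 10^-23 cm³, so a = 3.296 × 10^-8 cm = 329.6 pm.
Atoms touch along the body diagonal, so √3·a = 4r, so r = 0.4330 × a = 143 pm.

143 pm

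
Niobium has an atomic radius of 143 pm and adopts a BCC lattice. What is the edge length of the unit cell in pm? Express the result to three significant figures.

330 pm

In a BCC lattice, atoms touch along the body diagonal, so √3·a = 4r.
a = 4r/√3 = 4 × 143 / 1.7321 = 330 pm.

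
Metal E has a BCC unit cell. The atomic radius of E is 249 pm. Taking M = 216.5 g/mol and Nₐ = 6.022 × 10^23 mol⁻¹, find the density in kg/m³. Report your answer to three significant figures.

In a BCC lattice, atoms touch along the body diagonal, so √3·a = 4r, giving a = 575.0 pm = 5.750 × 10^-8 cm.
With Z = 2, ρ = Z·M/(N_A·a³) = 2 × 216.5 / (6.022 × 10²³ × 1.901 × 10^-22) = 3.781 g/cm³ = 3780 kg/m³.

3780 kg/m³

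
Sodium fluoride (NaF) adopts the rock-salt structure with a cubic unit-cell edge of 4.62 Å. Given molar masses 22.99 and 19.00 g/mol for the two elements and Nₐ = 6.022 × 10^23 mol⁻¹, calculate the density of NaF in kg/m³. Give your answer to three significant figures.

The rock-salt structure contains Z = 4 formula units per cell; M(NaF) = 22.99 + 19.00 = 41.99 g/mol.
a³ = (4.620 × 10^-8 cm)³ = 9.861 × 10^-23 cm³.
ρ = 4 × 41.99 / (6.022 × 10²³ × 9.861 × 10^-23) = 2.828 g/cm³ = 2830 kg/m³.

2830 kg/m³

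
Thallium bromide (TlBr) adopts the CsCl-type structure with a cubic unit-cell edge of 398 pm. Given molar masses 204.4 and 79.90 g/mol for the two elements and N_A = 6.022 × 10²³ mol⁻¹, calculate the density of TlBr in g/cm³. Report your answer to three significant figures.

7.49 g/cm³

The CsCl-type structure contains Z = 1 formula unit per cell; M(TlBr) = 204.4 + 79.90 = 284.3 g/mol.
a³ = (3.980 × 10^-8 cm)³ = 6.304 × 10^-23 cm³.
ρ = 1 × 284.3 / (6.022 × 10²³ × 6.304 × 10^-23) = 7.488 g/cm³.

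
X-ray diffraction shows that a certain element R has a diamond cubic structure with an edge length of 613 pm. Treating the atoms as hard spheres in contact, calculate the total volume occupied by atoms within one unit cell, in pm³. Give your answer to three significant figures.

In a diamond cubic lattice nearest neighbors lie along the body diagonal with √3·a = 8r, so r = 0.2165a = 132.7 pm.
V_atoms = Z × (4/3)πr³ = 8 × (4/3)π × (132.7)³ = 7.83 × 10^7 pm³.

7.83 × 10^7 pm³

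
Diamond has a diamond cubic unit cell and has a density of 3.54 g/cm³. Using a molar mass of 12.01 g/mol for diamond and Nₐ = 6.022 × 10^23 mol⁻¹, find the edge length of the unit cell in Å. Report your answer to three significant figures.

With Z = 8 atoms per diamond cubic cell, a³ = Z·M/(N_A·ρ) = 8 × 12.01 / (6.022 × 10²³ × 3.540 g/cm³) = 4.507 × 10^-23 cm³.
a = (4.507 × 10^-23)^(1/3) = 3.559 × 10^-8 cm = 3.56 Å.

3.56 Å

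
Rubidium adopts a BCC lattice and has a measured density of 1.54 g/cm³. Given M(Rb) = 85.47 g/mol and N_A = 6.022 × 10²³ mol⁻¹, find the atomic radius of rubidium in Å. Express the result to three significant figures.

2.46 Å

For a BCC cell (Z = 2), a³ = Z·M/(N_A·ρ) = 2 × 85.47 / (6.022 × 10²³ × 1.540) = 1.843 × 10^-22 cm³, so a = 5.691 × 10^-8 cm = 5.691 Å.
Atoms touch along the body diagonal, so √3·a = 4r, so r = 0.4330 × a = 2.46 Å.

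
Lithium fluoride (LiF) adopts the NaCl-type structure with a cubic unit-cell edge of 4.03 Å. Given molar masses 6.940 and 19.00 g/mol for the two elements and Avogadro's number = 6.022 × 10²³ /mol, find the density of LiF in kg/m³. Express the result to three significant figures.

2630 kg/m³

The NaCl-type structure contains Z = 4 formula units per cell; M(LiF) = 6.940 + 19.00 = 25.94 g/mol.
a³ = (4.030 × 10^-8 cm)³ = 6.545 × 10^-23 cm³.
ρ = 4 × 25.94 / (6.022 × 10²³ × 6.545 × 10^-23) = 2.633 g/cm³ = 2630 kg/m³.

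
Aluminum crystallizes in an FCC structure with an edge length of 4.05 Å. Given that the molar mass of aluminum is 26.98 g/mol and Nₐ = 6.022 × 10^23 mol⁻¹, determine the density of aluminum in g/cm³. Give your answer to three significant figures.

2.70 g/cm³

An FCC unit cell contains Z = 4 atoms.
Cell volume: a³ = (4.05 Å)³ = (4.050 × 10^-8 cm)³ = 6.643 × 10^-23 cm³.
ρ = Z·M/(N_A·a³) = 4 × 26.98 / (6.022 × 10²³ × 6.643 × 10^-23) = 2.698 g/cm³.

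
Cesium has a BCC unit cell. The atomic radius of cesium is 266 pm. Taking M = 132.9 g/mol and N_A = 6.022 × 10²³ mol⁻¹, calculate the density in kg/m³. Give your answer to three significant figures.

In a BCC lattice, atoms touch along the body diagonal, so √3·a = 4r, giving a = 614.3 pm = 6.143 × 10^-8 cm.
With Z = 2, ρ = Z·M/(N_A·a³) = 2 × 132.9 / (6.022 × 10²³ × 2.318 × 10^-22) = 1.904 g/cm³ = 1900 kg/m³.

1900 kg/m³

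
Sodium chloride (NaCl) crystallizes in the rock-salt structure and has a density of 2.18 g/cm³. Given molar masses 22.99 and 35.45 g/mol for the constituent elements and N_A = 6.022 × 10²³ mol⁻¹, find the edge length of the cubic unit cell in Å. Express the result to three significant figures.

M(NaCl) = 58.44 g/mol; Z = 4 formula units per cell.
a³ = Z·M/(N_A·ρ) = 4 × 58.44 / (6.022 × 10²³ × 2.18) = 1.781 × 10^-22 cm³, so a = 5.626 × 10^-8 cm = 5.63 Å.

5.63 Å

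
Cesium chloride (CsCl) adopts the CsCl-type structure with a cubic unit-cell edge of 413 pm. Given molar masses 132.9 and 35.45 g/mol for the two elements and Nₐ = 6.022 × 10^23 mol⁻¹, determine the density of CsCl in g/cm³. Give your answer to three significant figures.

3.97 g/cm³

The CsCl-type structure contains Z = 1 formula unit per cell; M(CsCl) = 132.9 + 35.45 = 168.35 g/mol.
a³ = (4.130 × 10^-8 cm)³ = 7.044 × 10^-23 cm³.
ρ = 1 × 168.35 / (6.022 × 10²³ × 7.044 × 10^-23) = 3.968 g/cm³.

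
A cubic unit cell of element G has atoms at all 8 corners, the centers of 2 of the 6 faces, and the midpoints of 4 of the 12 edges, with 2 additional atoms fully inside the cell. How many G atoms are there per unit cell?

Corner atoms are shared by 8 cells (1/8 each), face atoms by 2 (1/2 each), edge atoms by 4 (1/4 each), interior atoms are unshared.
Net atoms = 8 × 1/8 + 2 × 1/2 + 4 × 1/4 + 2 = 1 + 1 + 1 + 2 = 5.

5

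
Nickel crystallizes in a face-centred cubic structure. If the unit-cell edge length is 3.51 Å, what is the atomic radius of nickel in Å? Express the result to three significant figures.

1.24 Å

In an FCC lattice, atoms touch along the face diagonal, so √2·a = 4r.
r = √2·a/4 = 1.4142 × 3.51 / 4 = 1.24 Å.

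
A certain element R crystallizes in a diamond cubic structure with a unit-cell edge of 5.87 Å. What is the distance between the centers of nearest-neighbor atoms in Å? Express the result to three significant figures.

In a diamond cubic structure, nearest neighbors lie along the body diagonal with √3·a = 8r; the nearest-neighbor distance equals 2r = 0.4330·a.
d = 0.4330 × 5.87 = 2.54 Å.

2.54 Å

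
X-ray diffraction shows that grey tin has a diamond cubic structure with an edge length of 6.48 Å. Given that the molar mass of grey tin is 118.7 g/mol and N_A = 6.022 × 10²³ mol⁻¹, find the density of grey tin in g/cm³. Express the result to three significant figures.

A diamond cubic unit cell contains Z = 8 atoms.
Cell volume: a³ = (6.48 Å)³ = (6.480 × 10^-8 cm)³ = 2.721 × 10^-22 cm³.
ρ = Z·M/(N_A·a³) = 8 × 118.7 / (6.022 × 10²³ × 2.721 × 10^-22) = 5.795 g/cm³.

5.80 g/cm³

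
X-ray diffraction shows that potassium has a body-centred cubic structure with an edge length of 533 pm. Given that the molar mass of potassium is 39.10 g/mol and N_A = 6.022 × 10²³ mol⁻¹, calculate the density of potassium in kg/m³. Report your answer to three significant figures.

858 kg/m³

A BCC unit cell contains Z = 2 atoms.
Cell volume: a³ = (533 pm)³ = (5.330 × 10^-8 cm)³ = 1.514 × 10^-22 cm³.
ρ = Z·M/(N_A·a³) = 2 × 39.10 / (6.022 × 10²³ × 1.514 × 10^-22) = 0.8576 g/cm³ = 858 kg/m³.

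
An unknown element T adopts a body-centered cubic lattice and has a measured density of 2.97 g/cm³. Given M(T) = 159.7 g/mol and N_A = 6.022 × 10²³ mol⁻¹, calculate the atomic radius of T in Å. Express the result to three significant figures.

For a BCC cell (Z = 2), a³ = Z·M/(N_A·ρ) = 2 × 159.7 / (6.022 × 10²³ × 2.970) = 1.786 × 10^-22 cm³, so a = 5.631 × 10^-8 cm = 5.631 Å.
Atoms touch along the body diagonal, so √3·a = 4r, so r = 0.4330 × a = 2.44 Å.

2.44 Å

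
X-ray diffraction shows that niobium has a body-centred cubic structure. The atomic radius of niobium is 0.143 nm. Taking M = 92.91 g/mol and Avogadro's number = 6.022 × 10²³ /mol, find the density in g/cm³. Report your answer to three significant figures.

In a BCC lattice, atoms touch along the body diagonal, so √3·a = 4r, giving a = 0.3302 nm = 3.302 × 10^-8 cm.
With Z = 2, ρ = Z·M/(N_A·a³) = 2 × 92.91 / (6.022 × 10²³ × 3.602 × 10^-23) = 8.567 g/cm³.

8.57 g/cm³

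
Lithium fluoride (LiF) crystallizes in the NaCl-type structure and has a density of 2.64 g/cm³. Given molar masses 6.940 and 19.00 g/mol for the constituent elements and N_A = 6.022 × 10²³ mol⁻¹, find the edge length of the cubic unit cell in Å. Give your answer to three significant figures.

M(LiF) = 25.94 g/mol; Z = 4 formula units per cell.
a³ = Z·M/(N_A·ρ) = 4 × 25.94 / (6.022 × 10²³ × 2.64) = 6.527 × 10^-23 cm³, so a = 4.026 × 10^-8 cm = 4.03 Å.

4.03 Å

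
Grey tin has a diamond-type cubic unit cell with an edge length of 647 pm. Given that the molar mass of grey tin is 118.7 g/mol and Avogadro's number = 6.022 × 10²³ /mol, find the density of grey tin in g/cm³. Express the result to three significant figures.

A diamond cubic unit cell contains Z = 8 atoms.
Cell volume: a³ = (647 pm)³ = (6.470 × 10^-8 cm)³ = 2.708 × 10^-22 cm³.
ρ = Z·M/(N_A·a³) = 8 × 118.7 / (6.022 × 10²³ × 2.708 × 10^-22) = 5.822 g/cm³.

5.82 g/cm³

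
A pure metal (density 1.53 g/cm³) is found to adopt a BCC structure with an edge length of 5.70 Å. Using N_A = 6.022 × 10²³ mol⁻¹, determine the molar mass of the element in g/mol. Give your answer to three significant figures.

A BCC cell has Z = 2 atoms; a = 5.700 × 10^-8 cm.
M = ρ·N_A·a³/Z = 1.53 × 6.022 × 10²³ × 1.852 × 10^-22 / 2 = 85.3 g/mol.

85.3 g/mol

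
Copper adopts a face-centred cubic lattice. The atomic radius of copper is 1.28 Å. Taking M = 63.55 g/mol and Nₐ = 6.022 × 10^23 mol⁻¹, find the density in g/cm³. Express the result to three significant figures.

8.90 g/cm³

In an FCC lattice, atoms touch along the face diagonal, so √2·a = 4r, giving a = 3.620 Å = 3.620 × 10^-8 cm.
With Z = 4, ρ = Z·M/(N_A·a³) = 4 × 63.55 / (6.022 × 10²³ × 4.745 × 10^-23) = 8.895 g/cm³.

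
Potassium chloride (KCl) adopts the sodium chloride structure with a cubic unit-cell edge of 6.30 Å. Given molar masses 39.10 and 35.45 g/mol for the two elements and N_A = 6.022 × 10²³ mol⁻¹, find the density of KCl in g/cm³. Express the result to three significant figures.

1.98 g/cm³

The sodium chloride structure contains Z = 4 formula units per cell; M(KCl) = 39.10 + 35.45 = 74.55 g/mol.
a³ = (6.300 × 10^-8 cm)³ = 2.500 × 10^-22 cm³.
ρ = 4 × 74.55 / (6.022 × 10²³ × 2.500 × 10^-22) = 1.980 g/cm³.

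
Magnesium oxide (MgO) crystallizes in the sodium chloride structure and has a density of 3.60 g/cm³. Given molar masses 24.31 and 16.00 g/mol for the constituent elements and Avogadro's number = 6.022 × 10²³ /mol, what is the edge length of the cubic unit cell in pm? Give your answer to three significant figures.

M(MgO) = 40.31 g/mol; Z = 4 formula units per cell.
a³ = Z·M/(N_A·ρ) = 4 × 40.31 / (6.022 × 10²³ × 3.60) = 7.438 × 10^-23 cm³, so a = 4.205 × 10^-8 cm = 421 pm.

421 pm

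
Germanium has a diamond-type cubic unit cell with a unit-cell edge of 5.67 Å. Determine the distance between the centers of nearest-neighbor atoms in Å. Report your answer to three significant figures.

2.46 Å

In a diamond cubic structure, nearest neighbors lie along the body diagonal with √3·a = 8r; the nearest-neighbor distance equals 2r = 0.4330·a.
d = 0.4330 × 5.67 = 2.46 Å.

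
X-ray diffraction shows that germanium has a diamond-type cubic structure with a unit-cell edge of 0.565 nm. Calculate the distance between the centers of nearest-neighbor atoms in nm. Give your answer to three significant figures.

0.245 nm

In a diamond cubic structure, nearest neighbors lie along the body diagonal with √3·a = 8r; the nearest-neighbor distance equals 2r = 0.4330·a.
d = 0.4330 × 0.565 = 0.245 nm.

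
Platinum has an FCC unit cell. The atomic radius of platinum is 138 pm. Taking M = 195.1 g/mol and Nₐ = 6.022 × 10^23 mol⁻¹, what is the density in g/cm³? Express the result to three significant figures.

In an FCC lattice, atoms touch along the face diagonal, so √2·a = 4r, giving a = 390.3 pm = 3.903 × 10^-8 cm.
With Z = 4, ρ = Z·M/(N_A·a³) = 4 × 195.1 / (6.022 × 10²³ × 5.947 × 10^-23) = 21.79 g/cm³.

21.8 g/cm³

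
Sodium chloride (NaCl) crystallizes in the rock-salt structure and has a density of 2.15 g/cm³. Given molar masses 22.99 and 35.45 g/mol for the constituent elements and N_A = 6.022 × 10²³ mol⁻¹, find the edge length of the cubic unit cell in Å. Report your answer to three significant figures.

5.65 Å

M(NaCl) = 58.44 g/mol; Z = 4 formula units per cell.
a³ = Z·M/(N_A·ρ) = 4 × 58.44 / (6.022 × 10²³ × 2.15) = 1.805 × 10^-22 cm³, so a = 5.652 × 10^-8 cm = 5.65 Å.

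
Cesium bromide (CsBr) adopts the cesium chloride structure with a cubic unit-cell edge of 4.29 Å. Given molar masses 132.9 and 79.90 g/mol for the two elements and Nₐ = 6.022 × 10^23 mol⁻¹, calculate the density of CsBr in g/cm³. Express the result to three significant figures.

The cesium chloride structure contains Z = 1 formula unit per cell; M(CsBr) = 132.9 + 79.90 = 212.8 g/mol.
a³ = (4.290 × 10^-8 cm)³ = 7.895 × 10^-23 cm³.
ρ = 1 × 212.8 / (6.022 × 10²³ × 7.895 × 10^-23) = 4.476 g/cm³.

4.48 g/cm³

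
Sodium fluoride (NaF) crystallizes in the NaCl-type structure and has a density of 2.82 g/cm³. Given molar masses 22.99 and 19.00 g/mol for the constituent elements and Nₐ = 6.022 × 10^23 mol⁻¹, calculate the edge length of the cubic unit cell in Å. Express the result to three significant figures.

4.62 Å

M(NaF) = 41.99 g/mol; Z = 4 formula units per cell.
a³ = Z·M/(N_A·ρ) = 4 × 41.99 / (6.022 × 10²³ × 2.82) = 9.890 × 10^-23 cm³, so a = 4.625 × 10^-8 cm = 4.62 Å.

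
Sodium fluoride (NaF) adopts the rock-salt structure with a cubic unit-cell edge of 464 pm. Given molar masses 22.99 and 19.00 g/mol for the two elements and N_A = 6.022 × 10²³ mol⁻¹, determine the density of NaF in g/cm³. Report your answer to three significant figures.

2.79 g/cm³

The rock-salt structure contains Z = 4 formula units per cell; M(NaF) = 22.99 + 19.00 = 41.99 g/mol.
a³ = (4.640 × 10^-8 cm)³ = 9.990 × 10^-23 cm³.
ρ = 4 × 41.99 / (6.022 × 10²³ × 9.990 × 10^-23) = 2.792 g/cm³.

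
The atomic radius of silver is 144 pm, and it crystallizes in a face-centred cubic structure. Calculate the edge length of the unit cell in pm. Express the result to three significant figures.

407 pm

In an FCC lattice, atoms touch along the face diagonal, so √2·a = 4r.
a = 4r/√2 = 4 × 144 / 1.4142 = 407 pm.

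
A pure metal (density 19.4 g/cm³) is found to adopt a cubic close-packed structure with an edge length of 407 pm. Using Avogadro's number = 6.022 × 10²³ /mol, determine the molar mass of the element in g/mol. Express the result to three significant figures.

An FCC cell has Z = 4 atoms; a = 4.070 × 10^-8 cm.
M = ρ·N_A·a³/Z = 19.4 × 6.022 × 10²³ × 6.742 × 10^-23 / 4 = 197 g/mol.

197 g/mol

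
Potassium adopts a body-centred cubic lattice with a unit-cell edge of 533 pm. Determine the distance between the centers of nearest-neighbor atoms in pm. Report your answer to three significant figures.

In a BCC structure, atoms touch along the body diagonal, so √3·a = 4r; the nearest-neighbor distance equals 2r = 0.8660·a.
d = 0.8660 × 533 = 462 pm.

462 pm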